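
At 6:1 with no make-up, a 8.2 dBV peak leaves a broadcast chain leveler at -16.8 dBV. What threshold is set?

Let T be the threshold. Output overshoot = (input overshoot)/R, so -16.8 − T = (8.2 − T)/6.
6·(-16.8 − T) = 8.2 − T → 5·T = -100.8 − 8.2 = -109.
T = -109/5 = -21.8 dBV.

-21.8 dBV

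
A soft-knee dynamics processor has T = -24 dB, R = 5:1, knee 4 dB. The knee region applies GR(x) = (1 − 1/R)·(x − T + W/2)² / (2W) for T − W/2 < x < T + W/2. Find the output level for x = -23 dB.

x − T + W/2 = -23 − (-24) + 2 = 3.
GR = (1 − 1/5) × 3² / 8 = 0.8 × 9 / 8 = 0.9 dB.
Output = -23 − 0.9 = -23.9 dB.

-23.9 dB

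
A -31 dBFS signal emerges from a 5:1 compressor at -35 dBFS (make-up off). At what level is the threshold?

Gain reduction = -31 − (-35) = 4 dB; output overshoot = GR / (R − 1) = 4 / 4 = 1 dB.
Threshold = output − output overshoot = -35 − 1 = -36 dBFS.

-36 dBFS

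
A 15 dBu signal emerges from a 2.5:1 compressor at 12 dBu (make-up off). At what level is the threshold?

10 dBu

Input is 5 dB above T (since output overshoot × R = input overshoot: (12 − T)·2.5 = 15 − T gives T = 10 dBu).
Check: 10 + (15 − 10)/2.5 = 10 + 2 = 12 dBu. ✓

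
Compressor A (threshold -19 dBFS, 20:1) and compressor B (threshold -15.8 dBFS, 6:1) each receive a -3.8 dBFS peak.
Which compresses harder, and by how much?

A: overshoot 15.2 dB → output overshoot 0.76 dB → GR 14.44 dB.
B: overshoot 12 dB → output overshoot 2 dB → GR 10 dB.
A applies 4.44 dB more gain reduction.

A, by 4.44 dB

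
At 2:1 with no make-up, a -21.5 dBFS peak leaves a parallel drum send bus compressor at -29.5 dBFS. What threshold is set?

-37.5 dBFS

Gain reduction = -21.5 − (-29.5) = 8 dB; output overshoot = GR / (R − 1) = 8 / 1 = 8 dB.
Threshold = output − output overshoot = -29.5 − 8 = -37.5 dBFS.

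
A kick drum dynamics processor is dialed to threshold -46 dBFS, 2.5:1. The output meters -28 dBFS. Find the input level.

Post-compression overshoot = -28 − (-46) = 18 dB.
Before 2.5:1 compression the overshoot was 18 × 2.5 = 45 dB, so input = -46 + 45 = -1 dBFS.

-1 dBFS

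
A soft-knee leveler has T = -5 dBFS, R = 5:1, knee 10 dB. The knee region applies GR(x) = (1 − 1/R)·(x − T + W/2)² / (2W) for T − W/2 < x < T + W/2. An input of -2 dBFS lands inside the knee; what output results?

-4.56 dBFS

x − T + W/2 = -2 − (-5) + 5 = 8.
GR = (1 − 1/5) × 8² / 20 = 0.8 × 64 / 20 = 2.56 dB.
Output = -2 − 2.56 = -4.56 dBFS.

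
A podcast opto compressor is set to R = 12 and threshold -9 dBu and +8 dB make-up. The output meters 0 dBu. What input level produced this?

Before make-up, the level was 0 − 8 = -8 dBu.
Post-compression overshoot = -8 − (-9) = 1 dB.
Input overshoot = R × output overshoot = 12 dB → input = -9 + 12 = 3 dBu.

3 dBu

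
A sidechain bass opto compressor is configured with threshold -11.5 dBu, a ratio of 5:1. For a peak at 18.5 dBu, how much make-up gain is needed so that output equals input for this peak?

Without make-up, output = threshold + overshoot/5 = -11.5 + 6 = -5.5 dBu.
Gap to target: 24 dB.

24 dB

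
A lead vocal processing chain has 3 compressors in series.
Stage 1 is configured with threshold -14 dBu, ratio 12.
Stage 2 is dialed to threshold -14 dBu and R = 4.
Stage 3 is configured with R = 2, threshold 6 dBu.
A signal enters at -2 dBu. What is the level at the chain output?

-13.75 dBu

Stage 1: 12 dB above -14 dBu, reduced 12:1 to 1 dB above → -13 dBu.
Stage 2: 1 dB above -14 dBu, reduced 4:1 to 0.25 dB above → -13.75 dBu.
Stage 3: -13.75 dBu is at or below the 6 dBu threshold — no compression; output -13.75 dBu.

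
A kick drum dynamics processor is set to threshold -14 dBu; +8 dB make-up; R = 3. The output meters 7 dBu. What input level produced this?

25 dBu

Before make-up, the level was 7 − 8 = -1 dBu.
Post-compression overshoot = -1 − (-14) = 13 dB.
Before 3:1 compression the overshoot was 13 × 3 = 39 dB, so input = -14 + 39 = 25 dBu.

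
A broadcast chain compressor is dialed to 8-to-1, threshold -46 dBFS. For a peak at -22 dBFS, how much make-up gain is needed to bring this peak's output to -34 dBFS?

Without make-up, output = threshold + overshoot/8 = -46 + 3 = -43 dBFS.
Gap to target: 9 dB.

9 dB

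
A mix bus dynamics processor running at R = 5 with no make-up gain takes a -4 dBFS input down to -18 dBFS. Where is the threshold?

-21.5 dBFS

Gain reduction = -4 − (-18) = 14 dB; output overshoot = GR / (R − 1) = 14 / 4 = 3.5 dB.
Threshold = output − output overshoot = -18 − 3.5 = -21.5 dBFS.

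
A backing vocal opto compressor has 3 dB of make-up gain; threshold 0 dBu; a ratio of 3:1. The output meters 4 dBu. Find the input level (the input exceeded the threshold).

Stripping the +3 dB make-up gives 1 dBu at the gain stage.
The compressed level sits 1 − 0 = 1 dB over threshold.
Before 3:1 compression the overshoot was 1 × 3 = 3 dB, so input = 0 + 3 = 3 dBu.

3 dBu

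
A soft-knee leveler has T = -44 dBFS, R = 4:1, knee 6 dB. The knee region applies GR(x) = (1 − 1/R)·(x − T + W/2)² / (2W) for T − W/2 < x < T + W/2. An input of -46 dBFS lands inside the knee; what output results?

x − T + W/2 = -46 − (-44) + 3 = 1.
GR = (1 − 1/4) × 1² / 12 = 0.75 × 1 / 12 = 0.0625 dB.
Output = -46 − 0.0625 = -46.0625 dBFS.

-46.0625 dBFS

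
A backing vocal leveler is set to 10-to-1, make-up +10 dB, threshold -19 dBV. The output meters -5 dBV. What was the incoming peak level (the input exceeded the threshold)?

Remove make-up: -5 − 10 = -15 dBV.
The compressed level sits -15 − (-19) = 4 dB over threshold.
Undo the ratio: input overshoot = 4 × 10 = 40 dB, giving input = 21 dBV.

21 dBV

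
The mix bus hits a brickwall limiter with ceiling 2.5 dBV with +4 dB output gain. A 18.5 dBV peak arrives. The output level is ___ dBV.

6.5 dBV

At ∞:1, everything above 2.5 dBV is held at the ceiling.
Output gain then adds 4 dB: 2.5 + 4 = 6.5 dBV.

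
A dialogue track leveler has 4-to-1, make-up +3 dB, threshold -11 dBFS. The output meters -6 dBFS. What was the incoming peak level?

Remove make-up: -6 − 3 = -9 dBFS.
The compressed level sits -9 − (-11) = 2 dB over threshold.
Undo the ratio: input overshoot = 2 × 4 = 8 dB, giving input = -3 dBFS.

-3 dBFS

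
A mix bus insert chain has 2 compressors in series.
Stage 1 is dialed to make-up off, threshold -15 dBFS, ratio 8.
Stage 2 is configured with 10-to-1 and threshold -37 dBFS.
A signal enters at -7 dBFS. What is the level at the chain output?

-34.7 dBFS

Stage 1: -7 dBFS is 8 dB over -15 dBFS; at 8:1 that becomes 1 dB over, giving -14 dBFS.
Stage 2: 23 dB above -37 dBFS, reduced 10:1 to 2.3 dB above → -34.7 dBFS.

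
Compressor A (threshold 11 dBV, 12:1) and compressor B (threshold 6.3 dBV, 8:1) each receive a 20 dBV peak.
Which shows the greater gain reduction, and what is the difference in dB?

B, by 3.7375 dB

A: GR = 9 − 9/12 = 8.25 dB.
B: GR = 13.7 − 13.7/8 = 11.9875 dB.
B reduces 3.7375 dB more.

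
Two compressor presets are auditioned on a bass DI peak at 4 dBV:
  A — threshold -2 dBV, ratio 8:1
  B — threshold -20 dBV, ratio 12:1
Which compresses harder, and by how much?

A: GR = 6 − 6/8 = 5.25 dB.
B: GR = 24 − 24/12 = 22 dB.
B reduces 16.75 dB more.

B, by 16.75 dB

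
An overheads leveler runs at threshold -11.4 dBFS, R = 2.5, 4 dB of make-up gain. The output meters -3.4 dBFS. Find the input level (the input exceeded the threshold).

Stripping the +4 dB make-up gives -7.4 dBFS at the gain stage.
The compressed level sits -7.4 − (-11.4) = 4 dB over threshold.
Before 2.5:1 compression the overshoot was 4 × 2.5 = 10 dB, so input = -11.4 + 10 = -1.4 dBFS.

-1.4 dBFS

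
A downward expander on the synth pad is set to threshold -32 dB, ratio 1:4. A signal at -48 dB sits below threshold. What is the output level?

-96 dB

The input is 16 dB below the -32 dB threshold.
A 1:4 expander multiplies undershoot by 4: 16 × 4 = 64 dB below threshold.
Output = -32 − 64 = -96 dB.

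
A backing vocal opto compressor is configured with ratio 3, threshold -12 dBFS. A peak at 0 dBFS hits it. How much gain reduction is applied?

8 dB

Overshoot = 0 − (-12) = 12 dB.
At 3:1, output sits 12/3 = 4 dB above threshold.
GR = overshoot in − overshoot out = 12 − 4 = 8 dB.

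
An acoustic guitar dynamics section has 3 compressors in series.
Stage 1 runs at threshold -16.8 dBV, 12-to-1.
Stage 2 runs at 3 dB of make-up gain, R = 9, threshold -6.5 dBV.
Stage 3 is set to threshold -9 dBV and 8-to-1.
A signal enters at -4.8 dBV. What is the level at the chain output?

Stage 1: -4.8 dBV is 12 dB over -16.8 dBV; at 12:1 that becomes 1 dB over, giving -15.8 dBV.
Stage 2: below threshold (-15.8 ≤ -6.5); passes unchanged; make-up brings it to -12.8 dBV.
Stage 3: -12.8 dBV ≤ -9 dBV, so stage 3 doesn't engage; output -12.8 dBV.

-12.8 dBV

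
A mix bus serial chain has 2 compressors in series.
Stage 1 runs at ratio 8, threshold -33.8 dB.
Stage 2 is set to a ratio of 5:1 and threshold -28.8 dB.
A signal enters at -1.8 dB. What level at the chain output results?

Stage 1: 32 dB above -33.8 dB, reduced 8:1 to 4 dB above → -29.8 dB.
Stage 2: below threshold (-29.8 ≤ -28.8); passes unchanged; output -29.8 dB.

-29.8 dB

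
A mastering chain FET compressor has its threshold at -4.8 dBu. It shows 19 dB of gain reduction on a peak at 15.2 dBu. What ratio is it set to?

20:1

Input overshoot = 15.2 − (-4.8) = 20 dB.
Output overshoot = 20 − 19 = 1 dB.
Ratio = input overshoot / output overshoot = 20 / 1 = 20.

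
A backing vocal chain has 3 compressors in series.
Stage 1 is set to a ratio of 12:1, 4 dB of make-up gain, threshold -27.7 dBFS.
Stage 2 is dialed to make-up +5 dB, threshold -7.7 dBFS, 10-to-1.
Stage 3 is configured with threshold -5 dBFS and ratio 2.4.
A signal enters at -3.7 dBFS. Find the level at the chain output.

-16.7 dBFS

Stage 1: -3.7 dBFS is 24 dB over -27.7 dBFS; at 12:1 that becomes 2 dB over, giving -25.7 dBFS; +4 dB make-up → -21.7 dBFS.
Stage 2: below threshold (-21.7 ≤ -7.7); passes unchanged; make-up brings it to -16.7 dBFS.
Stage 3: -16.7 dBFS ≤ -5 dBFS, so stage 3 doesn't engage; output -16.7 dBFS.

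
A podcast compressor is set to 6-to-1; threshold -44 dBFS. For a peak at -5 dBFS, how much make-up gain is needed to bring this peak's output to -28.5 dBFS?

9 dB

Overshoot 39 dB → 39/6 = 6.5 dB after compression, so the compressed level is -44 + 6.5 = -37.5 dBFS.
Make-up = target − compressed = -28.5 − (-37.5) = 9 dB.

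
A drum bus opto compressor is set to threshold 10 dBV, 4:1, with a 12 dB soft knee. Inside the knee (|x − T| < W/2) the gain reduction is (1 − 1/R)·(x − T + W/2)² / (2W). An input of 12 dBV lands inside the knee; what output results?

x − T + W/2 = 12 − 10 + 6 = 8.
GR = (1 − 1/4) × 8² / 24 = 0.75 × 64 / 24 = 2 dB.
Output = 12 − 2 = 10 dBV.

10 dBV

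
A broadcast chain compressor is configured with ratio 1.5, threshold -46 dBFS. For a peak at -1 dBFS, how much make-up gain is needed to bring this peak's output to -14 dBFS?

2 dB

Without make-up, output = threshold + overshoot/1.5 = -46 + 30 = -16 dBFS.
Gap to target: 2 dB.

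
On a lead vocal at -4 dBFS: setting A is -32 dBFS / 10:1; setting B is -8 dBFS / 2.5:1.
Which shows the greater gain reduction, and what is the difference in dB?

A, by 22.8 dB

A: overshoot 28 dB → output overshoot 2.8 dB → GR 25.2 dB.
B: overshoot 4 dB → output overshoot 1.6 dB → GR 2.4 dB.
Difference: 22.8 dB in favour of A.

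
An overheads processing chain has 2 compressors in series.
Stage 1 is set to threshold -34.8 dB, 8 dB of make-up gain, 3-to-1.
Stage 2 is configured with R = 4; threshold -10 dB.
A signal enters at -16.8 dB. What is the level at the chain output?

Stage 1: overshoot 18 dB → 18/3 = 6 dB → -28.8 dB; +8 dB make-up → -20.8 dB.
Stage 2: below threshold (-20.8 ≤ -10); passes unchanged; output -20.8 dB.

-20.8 dB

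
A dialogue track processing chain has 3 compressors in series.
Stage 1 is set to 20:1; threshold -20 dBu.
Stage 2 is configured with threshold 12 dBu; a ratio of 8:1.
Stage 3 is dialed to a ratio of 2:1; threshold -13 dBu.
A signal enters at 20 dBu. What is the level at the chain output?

-18 dBu

Stage 1: 20 dBu is 40 dB over -20 dBu; at 20:1 that becomes 2 dB over, giving -18 dBu.
Stage 2: -18 dBu is at or below the 12 dBu threshold — no compression; output -18 dBu.
Stage 3: -18 dBu ≤ -13 dBu, so stage 3 doesn't engage; output -18 dBu.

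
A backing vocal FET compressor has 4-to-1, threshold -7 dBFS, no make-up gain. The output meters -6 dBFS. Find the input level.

That's 1 dB above the -7 dBFS threshold.
Before 4:1 compression the overshoot was 1 × 4 = 4 dB, so input = -7 + 4 = -3 dBFS.

-3 dBFS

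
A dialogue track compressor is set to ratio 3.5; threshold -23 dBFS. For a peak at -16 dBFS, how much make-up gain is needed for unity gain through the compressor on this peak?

5 dB

Without make-up, output = threshold + overshoot/3.5 = -23 + 2 = -21 dBFS.
Gap to target: 5 dB.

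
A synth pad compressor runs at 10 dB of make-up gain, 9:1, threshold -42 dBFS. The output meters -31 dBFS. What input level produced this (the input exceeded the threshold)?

Remove make-up: -31 − 10 = -41 dBFS.
That's 1 dB above the -42 dBFS threshold.
Undo the ratio: input overshoot = 1 × 9 = 9 dB, giving input = -33 dBFS.

-33 dBFS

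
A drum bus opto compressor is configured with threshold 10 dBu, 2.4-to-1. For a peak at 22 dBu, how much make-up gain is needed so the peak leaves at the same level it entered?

7 dB

Without make-up, output = threshold + overshoot/2.4 = 10 + 5 = 15 dBu.
Gap to target: 7 dB.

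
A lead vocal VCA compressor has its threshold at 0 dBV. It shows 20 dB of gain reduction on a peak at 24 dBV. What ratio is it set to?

6:1

Input overshoot = 24 − 0 = 24 dB.
Output overshoot = 24 − 20 = 4 dB.
Ratio = input overshoot / output overshoot = 24 / 4 = 6.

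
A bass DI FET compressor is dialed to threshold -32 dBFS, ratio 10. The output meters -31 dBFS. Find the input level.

-22 dBFS

Post-compression overshoot = -31 − (-32) = 1 dB.
Undo the ratio: input overshoot = 1 × 10 = 10 dB, giving input = -22 dBFS.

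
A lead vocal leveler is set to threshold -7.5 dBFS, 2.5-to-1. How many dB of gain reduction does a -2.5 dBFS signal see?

3 dB

Overshoot = -2.5 − (-7.5) = 5 dB.
After 2.5:1 compression the overshoot becomes 5/2.5 = 2 dB.
GR = overshoot in − overshoot out = 5 − 2 = 3 dB.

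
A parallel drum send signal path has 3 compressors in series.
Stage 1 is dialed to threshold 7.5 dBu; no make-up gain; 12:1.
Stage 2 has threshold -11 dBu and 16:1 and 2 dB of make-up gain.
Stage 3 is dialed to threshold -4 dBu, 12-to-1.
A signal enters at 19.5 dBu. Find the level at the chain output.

-7.78125 dBu

Stage 1: 19.5 dBu is 12 dB over 7.5 dBu; at 12:1 that becomes 1 dB over, giving 8.5 dBu.
Stage 2: 8.5 dBu is 19.5 dB over -11 dBu; at 16:1 that becomes 1.21875 dB over, giving -9.78125 dBu; +2 dB make-up → -7.78125 dBu.
Stage 3: -7.78125 dBu ≤ -4 dBu, so stage 3 doesn't engage; output -7.78125 dBu.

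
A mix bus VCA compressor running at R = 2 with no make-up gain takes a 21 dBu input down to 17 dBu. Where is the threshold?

13 dBu

Input is 8 dB above T (since output overshoot × R = input overshoot: (17 − T)·2 = 21 − T gives T = 13 dBu).
Check: 13 + (21 − 13)/2 = 13 + 4 = 17 dBu. ✓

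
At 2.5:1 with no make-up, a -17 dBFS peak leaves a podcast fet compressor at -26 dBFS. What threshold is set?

-32 dBFS

Input is 15 dB above T (since output overshoot × R = input overshoot: (-26 − T)·2.5 = -17 − T gives T = -32 dBFS).
Check: -32 + (-17 − (-32))/2.5 = -32 + 6 = -26 dBFS. ✓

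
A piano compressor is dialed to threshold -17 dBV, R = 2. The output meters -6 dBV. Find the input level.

5 dBV

That's 11 dB above the -17 dBV threshold.
Before 2:1 compression the overshoot was 11 × 2 = 22 dB, so input = -17 + 22 = 5 dBV.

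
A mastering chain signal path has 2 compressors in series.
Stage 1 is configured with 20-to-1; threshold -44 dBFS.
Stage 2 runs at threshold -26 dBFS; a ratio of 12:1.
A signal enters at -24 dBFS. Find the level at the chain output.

Stage 1: 20 dB above -44 dBFS, reduced 20:1 to 1 dB above → -43 dBFS.
Stage 2: -43 dBFS is at or below the -26 dBFS threshold — no compression; output -43 dBFS.

-43 dBFS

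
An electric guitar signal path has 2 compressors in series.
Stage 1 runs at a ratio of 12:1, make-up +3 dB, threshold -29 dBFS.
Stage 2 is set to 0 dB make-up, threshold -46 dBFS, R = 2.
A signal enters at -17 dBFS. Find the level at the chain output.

Stage 1: 12 dB above -29 dBFS, reduced 12:1 to 1 dB above → -28 dBFS; +3 dB make-up → -25 dBFS.
Stage 2: -25 dBFS is 21 dB over -46 dBFS; at 2:1 that becomes 10.5 dB over, giving -35.5 dBFS.

-35.5 dBFS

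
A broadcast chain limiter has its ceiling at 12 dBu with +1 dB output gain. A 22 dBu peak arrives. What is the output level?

At ∞:1, everything above 12 dBu is held at the ceiling.
Output gain then adds 1 dB: 12 + 1 = 13 dBu.

13 dBu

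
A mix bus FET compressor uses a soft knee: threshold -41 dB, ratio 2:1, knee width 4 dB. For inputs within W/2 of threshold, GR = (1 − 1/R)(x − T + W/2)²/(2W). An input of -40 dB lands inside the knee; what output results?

-40.5625 dB

x − T + W/2 = -40 − (-41) + 2 = 3.
GR = (1 − 1/2) × 3² / 8 = 0.5 × 9 / 8 = 0.5625 dB.
Output = -40 − 0.5625 = -40.5625 dB.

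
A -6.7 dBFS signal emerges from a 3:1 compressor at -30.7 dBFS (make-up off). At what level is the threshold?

Gain reduction = -6.7 − (-30.7) = 24 dB; output overshoot = GR / (R − 1) = 24 / 2 = 12 dB.
Threshold = output − output overshoot = -30.7 − 12 = -42.7 dBFS.

-42.7 dBFS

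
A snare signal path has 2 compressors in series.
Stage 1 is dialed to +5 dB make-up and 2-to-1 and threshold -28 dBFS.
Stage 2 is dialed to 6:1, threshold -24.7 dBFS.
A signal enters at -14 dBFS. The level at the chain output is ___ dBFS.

-23.25 dBFS

Stage 1: overshoot 14 dB → 14/2 = 7 dB → -21 dBFS; +5 dB make-up → -16 dBFS.
Stage 2: 8.7 dB above -24.7 dBFS, reduced 6:1 to 1.45 dB above → -23.25 dBFS.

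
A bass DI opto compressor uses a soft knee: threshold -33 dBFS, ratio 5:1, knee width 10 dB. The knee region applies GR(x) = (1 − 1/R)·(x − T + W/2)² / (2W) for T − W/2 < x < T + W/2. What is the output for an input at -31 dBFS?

x − T + W/2 = -31 − (-33) + 5 = 7.
GR = (1 − 1/5) × 7² / 20 = 0.8 × 49 / 20 = 1.96 dB.
Output = -31 − 1.96 = -32.96 dBFS.

-32.96 dBFS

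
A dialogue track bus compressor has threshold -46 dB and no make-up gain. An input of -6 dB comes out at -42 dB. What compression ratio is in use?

Input overshoot = -6 − (-46) = 40 dB; output overshoot = -42 − (-46) = 4 dB.
Ratio = 40 / 4 = 10.

10:1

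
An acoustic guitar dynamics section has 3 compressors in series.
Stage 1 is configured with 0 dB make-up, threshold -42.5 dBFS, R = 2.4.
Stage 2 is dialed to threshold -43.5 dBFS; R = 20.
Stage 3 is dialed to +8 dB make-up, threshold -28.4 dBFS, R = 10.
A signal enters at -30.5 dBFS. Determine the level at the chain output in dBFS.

-35.2 dBFS

Stage 1: 12 dB above -42.5 dBFS, reduced 2.4:1 to 5 dB above → -37.5 dBFS.
Stage 2: -37.5 dBFS is 6 dB over -43.5 dBFS; at 20:1 that becomes 0.3 dB over, giving -43.2 dBFS.
Stage 3: -43.2 dBFS is at or below the -28.4 dBFS threshold — no compression; make-up brings it to -35.2 dBFS.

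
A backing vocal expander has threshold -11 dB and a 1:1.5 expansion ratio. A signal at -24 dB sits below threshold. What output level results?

-30.5 dB

Below threshold, a 1:1.5 expander applies gain = (1.5−1)×(T − x) of attenuation.
(1.5−1) × 13 = 6.5 dB, so output = -24 − 6.5 = -30.5 dB.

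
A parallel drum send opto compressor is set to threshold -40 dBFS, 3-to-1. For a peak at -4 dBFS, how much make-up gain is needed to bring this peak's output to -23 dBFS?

5 dB

The peak compresses to -40 + 36/3 = -28 dBFS.
To reach -23 dBFS requires -23 − (-28) = 5 dB of make-up.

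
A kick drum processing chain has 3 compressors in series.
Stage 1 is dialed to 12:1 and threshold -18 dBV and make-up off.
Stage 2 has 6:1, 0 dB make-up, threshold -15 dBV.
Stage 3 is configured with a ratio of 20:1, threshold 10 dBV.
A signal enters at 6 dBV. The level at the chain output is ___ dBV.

Stage 1: 24 dB above -18 dBV, reduced 12:1 to 2 dB above → -16 dBV.
Stage 2: below threshold (-16 ≤ -15); passes unchanged; output -16 dBV.
Stage 3: below threshold (-16 ≤ 10); passes unchanged; output -16 dBV.

-16 dBV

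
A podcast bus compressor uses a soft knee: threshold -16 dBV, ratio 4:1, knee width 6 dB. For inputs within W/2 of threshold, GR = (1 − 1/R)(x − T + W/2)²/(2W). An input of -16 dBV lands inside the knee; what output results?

x − T + W/2 = -16 − (-16) + 3 = 3.
GR = (1 − 1/4) × 3² / 12 = 0.75 × 9 / 12 = 0.5625 dB.
Output = -16 − 0.5625 = -16.5625 dBV.

-16.5625 dBV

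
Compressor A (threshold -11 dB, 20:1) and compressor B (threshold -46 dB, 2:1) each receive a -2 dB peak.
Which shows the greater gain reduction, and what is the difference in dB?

B, by 13.45 dB

A: GR = 9 − 9/20 = 8.55 dB.
B: GR = 44 − 44/2 = 22 dB.
Difference: 13.45 dB in favour of B.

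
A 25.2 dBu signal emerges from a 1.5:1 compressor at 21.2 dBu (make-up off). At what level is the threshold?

13.2 dBu

Gain reduction = 25.2 − 21.2 = 4 dB; output overshoot = GR / (R − 1) = 4 / 0.5 = 8 dB.
Threshold = output − output overshoot = 21.2 − 8 = 13.2 dBu.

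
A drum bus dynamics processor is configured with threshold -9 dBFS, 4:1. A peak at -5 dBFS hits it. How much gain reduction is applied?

3 dB

The signal is 4 dB above threshold.
After 4:1 compression the overshoot becomes 4/4 = 1 dB.
So the signal is attenuated by 4 − 1 = 3 dB.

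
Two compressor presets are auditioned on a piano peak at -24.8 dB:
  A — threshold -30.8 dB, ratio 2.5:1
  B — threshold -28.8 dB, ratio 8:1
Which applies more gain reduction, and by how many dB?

A: GR = 6 − 6/2.5 = 3.6 dB.
B: GR = 4 − 4/8 = 3.5 dB.
A reduces 0.1 dB more.

A, by 0.1 dB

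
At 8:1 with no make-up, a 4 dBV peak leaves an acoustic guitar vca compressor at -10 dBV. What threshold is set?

Let T be the threshold. Output overshoot = (input overshoot)/R, so -10 − T = (4 − T)/8.
8·(-10 − T) = 4 − T → 7·T = -80 − 4 = -84.
T = -84/7 = -12 dBV.

-12 dBV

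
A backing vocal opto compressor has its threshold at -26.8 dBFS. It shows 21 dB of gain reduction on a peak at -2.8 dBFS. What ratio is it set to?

8:1

Input overshoot = -2.8 − (-26.8) = 24 dB.
Output overshoot = 24 − 21 = 3 dB.
Ratio = input overshoot / output overshoot = 24 / 3 = 8.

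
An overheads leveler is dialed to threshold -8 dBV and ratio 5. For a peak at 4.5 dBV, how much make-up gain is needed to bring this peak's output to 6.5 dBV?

12 dB

The peak compresses to -8 + 12.5/5 = -5.5 dBV.
To reach 6.5 dBV requires 6.5 − (-5.5) = 12 dB of make-up.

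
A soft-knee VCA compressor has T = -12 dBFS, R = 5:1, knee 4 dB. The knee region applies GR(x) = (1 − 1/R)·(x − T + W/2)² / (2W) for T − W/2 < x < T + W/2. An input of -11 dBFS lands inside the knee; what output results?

x − T + W/2 = -11 − (-12) + 2 = 3.
GR = (1 − 1/5) × 3² / 8 = 0.8 × 9 / 8 = 0.9 dB.
Output = -11 − 0.9 = -11.9 dBFS.

-11.9 dBFS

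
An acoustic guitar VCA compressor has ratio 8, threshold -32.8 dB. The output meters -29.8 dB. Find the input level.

-8.8 dB

The compressed level sits -29.8 − (-32.8) = 3 dB over threshold.
Before 8:1 compression the overshoot was 3 × 8 = 24 dB, so input = -32.8 + 24 = -8.8 dB.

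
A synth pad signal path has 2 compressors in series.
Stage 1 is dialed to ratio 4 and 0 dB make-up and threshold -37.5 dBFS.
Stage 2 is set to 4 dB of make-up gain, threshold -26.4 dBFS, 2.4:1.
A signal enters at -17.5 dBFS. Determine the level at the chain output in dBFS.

Stage 1: overshoot 20 dB → 20/4 = 5 dB → -32.5 dBFS.
Stage 2: below threshold (-32.5 ≤ -26.4); passes unchanged; make-up brings it to -28.5 dBFS.

-28.5 dBFS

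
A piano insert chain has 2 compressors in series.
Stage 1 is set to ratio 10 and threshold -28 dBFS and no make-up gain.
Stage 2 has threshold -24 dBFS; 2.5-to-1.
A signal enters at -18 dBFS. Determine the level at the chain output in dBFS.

Stage 1: overshoot 10 dB → 10/10 = 1 dB → -27 dBFS.
Stage 2: -27 dBFS ≤ -24 dBFS, so stage 2 doesn't engage; output -27 dBFS.

-27 dBFS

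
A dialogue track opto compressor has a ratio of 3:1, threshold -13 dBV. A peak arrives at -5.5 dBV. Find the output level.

-10.5 dBV

Overshoot: -5.5 − (-13) = 7.5 dB.
3:1 compression reduces that to 7.5/3 = 2.5 dB over.
That puts the output at -10.5 dBV.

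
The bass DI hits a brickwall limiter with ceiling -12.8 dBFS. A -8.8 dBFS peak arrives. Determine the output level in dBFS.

At ∞:1, everything above -12.8 dBFS is held at the ceiling.

-12.8 dBFS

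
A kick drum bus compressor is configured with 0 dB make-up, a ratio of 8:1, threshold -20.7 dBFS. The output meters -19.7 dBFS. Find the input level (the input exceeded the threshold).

The compressed level sits -19.7 − (-20.7) = 1 dB over threshold.
Undo the ratio: input overshoot = 1 × 8 = 8 dB, giving input = -12.7 dBFS.

-12.7 dBFS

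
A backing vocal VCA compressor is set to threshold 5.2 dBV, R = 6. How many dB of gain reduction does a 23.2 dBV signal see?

The signal is 18 dB above threshold.
At 6:1, output sits 18/6 = 3 dB above threshold.
So the signal is attenuated by 18 − 3 = 15 dB.

15 dB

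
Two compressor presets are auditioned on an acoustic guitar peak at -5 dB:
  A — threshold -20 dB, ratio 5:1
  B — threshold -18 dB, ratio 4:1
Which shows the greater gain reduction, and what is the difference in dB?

A: 15 dB over, compressed to 3 dB over, so 12 dB of GR.
B: 13 dB over, compressed to 3.25 dB over, so 9.75 dB of GR.
Difference: 2.25 dB in favour of A.

A, by 2.25 dB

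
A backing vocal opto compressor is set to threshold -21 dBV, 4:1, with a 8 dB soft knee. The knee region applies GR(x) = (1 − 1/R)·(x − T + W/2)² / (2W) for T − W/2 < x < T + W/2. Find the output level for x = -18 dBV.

x − T + W/2 = -18 − (-21) + 4 = 7.
GR = (1 − 1/4) × 7² / 16 = 0.75 × 49 / 16 = 2.296875 dB.
Output = -18 − 2.296875 = -20.296875 dBV.

-20.296875 dBV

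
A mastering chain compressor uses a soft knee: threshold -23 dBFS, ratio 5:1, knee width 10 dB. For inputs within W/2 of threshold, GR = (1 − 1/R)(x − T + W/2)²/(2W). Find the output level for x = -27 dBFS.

-27.04 dBFS

x − T + W/2 = -27 − (-23) + 5 = 1.
GR = (1 − 1/5) × 1² / 20 = 0.8 × 1 / 20 = 0.04 dB.
Output = -27 − 0.04 = -27.04 dBFS.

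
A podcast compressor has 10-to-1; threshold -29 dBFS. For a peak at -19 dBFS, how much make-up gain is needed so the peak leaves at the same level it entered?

The peak compresses to -29 + 10/10 = -28 dBFS.
To reach -19 dBFS requires -19 − (-28) = 9 dB of make-up.

9 dB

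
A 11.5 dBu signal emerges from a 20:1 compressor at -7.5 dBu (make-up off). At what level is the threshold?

Let T be the threshold. Output overshoot = (input overshoot)/R, so -7.5 − T = (11.5 − T)/20.
20·(-7.5 − T) = 11.5 − T → 19·T = -150 − 11.5 = -161.5.
T = -161.5/19 = -8.5 dBu.

-8.5 dBu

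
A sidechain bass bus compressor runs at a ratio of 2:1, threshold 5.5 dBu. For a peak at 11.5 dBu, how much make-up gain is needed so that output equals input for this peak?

Overshoot 6 dB → 6/2 = 3 dB after compression, so the compressed level is 5.5 + 3 = 8.5 dBu.
Make-up = target − compressed = 11.5 − 8.5 = 3 dB.

3 dB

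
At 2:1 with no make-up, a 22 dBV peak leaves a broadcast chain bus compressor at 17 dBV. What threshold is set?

Gain reduction = 22 − 17 = 5 dB; output overshoot = GR / (R − 1) = 5 / 1 = 5 dB.
Threshold = output − output overshoot = 17 − 5 = 12 dBV.

12 dBV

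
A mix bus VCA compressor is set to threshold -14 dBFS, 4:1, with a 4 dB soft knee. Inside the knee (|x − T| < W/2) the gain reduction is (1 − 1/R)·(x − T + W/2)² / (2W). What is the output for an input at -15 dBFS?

-15.09375 dBFS

x − T + W/2 = -15 − (-14) + 2 = 1.
GR = (1 − 1/4) × 1² / 8 = 0.75 × 1 / 8 = 0.09375 dB.
Output = -15 − 0.09375 = -15.09375 dBFS.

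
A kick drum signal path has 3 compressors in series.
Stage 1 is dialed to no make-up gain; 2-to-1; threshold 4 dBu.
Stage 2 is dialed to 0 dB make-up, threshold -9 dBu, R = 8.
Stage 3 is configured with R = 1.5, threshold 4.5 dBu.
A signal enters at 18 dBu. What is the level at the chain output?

-6.5 dBu

Stage 1: 14 dB above 4 dBu, reduced 2:1 to 7 dB above → 11 dBu.
Stage 2: overshoot 20 dB → 20/8 = 2.5 dB → -6.5 dBu.
Stage 3: -6.5 dBu ≤ 4.5 dBu, so stage 3 doesn't engage; output -6.5 dBu.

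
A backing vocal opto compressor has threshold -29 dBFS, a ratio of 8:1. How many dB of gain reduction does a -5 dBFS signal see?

21 dB

Overshoot = -5 − (-29) = 24 dB.
A 8:1 ratio leaves 3 dB of that excess.
Gain reduction = 24 − 3 = 21 dB.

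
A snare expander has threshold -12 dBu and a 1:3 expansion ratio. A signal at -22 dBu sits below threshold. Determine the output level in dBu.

-42 dBu

The input is 10 dB below the -12 dBu threshold.
A 1:3 expander multiplies undershoot by 3: 10 × 3 = 30 dB below threshold.
Output = -12 − 30 = -42 dBu.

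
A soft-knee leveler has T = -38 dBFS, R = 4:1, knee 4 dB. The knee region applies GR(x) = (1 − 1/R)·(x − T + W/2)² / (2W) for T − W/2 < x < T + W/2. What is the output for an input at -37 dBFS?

-37.84375 dBFS

x − T + W/2 = -37 − (-38) + 2 = 3.
GR = (1 − 1/4) × 3² / 8 = 0.75 × 9 / 8 = 0.84375 dB.
Output = -37 − 0.84375 = -37.84375 dBFS.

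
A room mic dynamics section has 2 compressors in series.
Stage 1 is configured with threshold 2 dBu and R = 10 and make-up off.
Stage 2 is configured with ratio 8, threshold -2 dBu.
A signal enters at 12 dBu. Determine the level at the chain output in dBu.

Stage 1: overshoot 10 dB → 10/10 = 1 dB → 3 dBu.
Stage 2: 5 dB above -2 dBu, reduced 8:1 to 0.625 dB above → -1.375 dBu.

-1.375 dBu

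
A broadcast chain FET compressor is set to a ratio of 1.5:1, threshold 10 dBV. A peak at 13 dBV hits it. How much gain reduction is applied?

13 dBV exceeds the threshold by 3 dB.
At 1.5:1, output sits 3/1.5 = 2 dB above threshold.
So the signal is attenuated by 3 − 2 = 1 dB.

1 dB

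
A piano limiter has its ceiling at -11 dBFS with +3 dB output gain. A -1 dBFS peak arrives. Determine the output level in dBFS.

A brickwall limiter is an ∞:1 compressor: any input above the ceiling is clamped to -11 dBFS.
Output gain then adds 3 dB: -11 + 3 = -8 dBFS.

-8 dBFS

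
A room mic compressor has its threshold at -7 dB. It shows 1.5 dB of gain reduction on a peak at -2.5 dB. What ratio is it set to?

Input overshoot = -2.5 − (-7) = 4.5 dB.
Output overshoot = 4.5 − 1.5 = 3 dB.
Ratio = input overshoot / output overshoot = 4.5 / 3 = 1.5.

1.5:1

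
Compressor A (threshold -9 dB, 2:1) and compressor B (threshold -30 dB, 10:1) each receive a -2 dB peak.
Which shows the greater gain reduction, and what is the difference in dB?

B, by 21.7 dB

A: 7 dB over, compressed to 3.5 dB over, so 3.5 dB of GR.
B: 28 dB over, compressed to 2.8 dB over, so 25.2 dB of GR.
B applies 21.7 dB more gain reduction.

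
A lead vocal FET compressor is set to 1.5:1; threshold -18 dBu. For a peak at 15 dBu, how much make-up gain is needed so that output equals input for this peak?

11 dB

The peak compresses to -18 + 33/1.5 = 4 dBu.
To reach 15 dBu requires 15 − 4 = 11 dB of make-up.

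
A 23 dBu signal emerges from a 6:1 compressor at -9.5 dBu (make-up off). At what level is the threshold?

-16 dBu

Input is 39 dB above T (since output overshoot × R = input overshoot: (-9.5 − T)·6 = 23 − T gives T = -16 dBu).
Check: -16 + (23 − (-16))/6 = -16 + 6.5 = -9.5 dBu. ✓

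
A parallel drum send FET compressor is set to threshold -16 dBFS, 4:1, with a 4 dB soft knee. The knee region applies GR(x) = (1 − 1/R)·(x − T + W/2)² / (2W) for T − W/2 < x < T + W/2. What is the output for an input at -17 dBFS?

-17.09375 dBFS

x − T + W/2 = -17 − (-16) + 2 = 1.
GR = (1 − 1/4) × 1² / 8 = 0.75 × 1 / 8 = 0.09375 dB.
Output = -17 − 0.09375 = -17.09375 dBFS.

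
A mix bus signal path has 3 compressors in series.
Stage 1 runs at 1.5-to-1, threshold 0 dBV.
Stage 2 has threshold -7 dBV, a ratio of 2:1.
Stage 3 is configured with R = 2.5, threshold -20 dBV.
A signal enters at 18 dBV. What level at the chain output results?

Stage 1: 18 dBV is 18 dB over 0 dBV; at 1.5:1 that becomes 12 dB over, giving 12 dBV.
Stage 2: 19 dB above -7 dBV, reduced 2:1 to 9.5 dB above → 2.5 dBV.
Stage 3: 2.5 dBV is 22.5 dB over -20 dBV; at 2.5:1 that becomes 9 dB over, giving -11 dBV.

-11 dBV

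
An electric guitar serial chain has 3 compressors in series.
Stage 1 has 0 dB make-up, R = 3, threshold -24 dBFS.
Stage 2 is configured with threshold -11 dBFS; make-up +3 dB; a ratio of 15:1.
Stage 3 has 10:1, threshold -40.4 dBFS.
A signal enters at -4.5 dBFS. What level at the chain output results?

-37.81 dBFS

Stage 1: 19.5 dB above -24 dBFS, reduced 3:1 to 6.5 dB above → -17.5 dBFS.
Stage 2: -17.5 dBFS is at or below the -11 dBFS threshold — no compression; make-up brings it to -14.5 dBFS.
Stage 3: 25.9 dB above -40.4 dBFS, reduced 10:1 to 2.59 dB above → -37.81 dBFS.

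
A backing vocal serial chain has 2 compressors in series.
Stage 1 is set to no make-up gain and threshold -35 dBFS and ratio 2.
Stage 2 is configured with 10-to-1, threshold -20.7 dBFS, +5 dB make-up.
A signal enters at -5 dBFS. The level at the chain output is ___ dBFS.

-15.63 dBFS

Stage 1: 30 dB above -35 dBFS, reduced 2:1 to 15 dB above → -20 dBFS.
Stage 2: overshoot 0.7 dB → 0.7/10 = 0.07 dB → -20.63 dBFS; +5 dB make-up → -15.63 dBFS.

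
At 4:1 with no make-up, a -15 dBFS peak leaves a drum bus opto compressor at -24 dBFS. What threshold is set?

Input is 12 dB above T (since output overshoot × R = input overshoot: (-24 − T)·4 = -15 − T gives T = -27 dBFS).
Check: -27 + (-15 − (-27))/4 = -27 + 3 = -24 dBFS. ✓

-27 dBFS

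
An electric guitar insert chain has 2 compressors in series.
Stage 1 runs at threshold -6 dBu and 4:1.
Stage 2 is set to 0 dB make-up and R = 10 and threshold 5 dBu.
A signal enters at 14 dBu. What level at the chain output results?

-1 dBu

Stage 1: 14 dBu is 20 dB over -6 dBu; at 4:1 that becomes 5 dB over, giving -1 dBu.
Stage 2: -1 dBu is at or below the 5 dBu threshold — no compression; output -1 dBu.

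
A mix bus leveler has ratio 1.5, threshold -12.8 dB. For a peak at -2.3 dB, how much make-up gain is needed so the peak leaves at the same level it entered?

3.5 dB

Without make-up, output = threshold + overshoot/1.5 = -12.8 + 7 = -5.8 dB.
Gap to target: 3.5 dB.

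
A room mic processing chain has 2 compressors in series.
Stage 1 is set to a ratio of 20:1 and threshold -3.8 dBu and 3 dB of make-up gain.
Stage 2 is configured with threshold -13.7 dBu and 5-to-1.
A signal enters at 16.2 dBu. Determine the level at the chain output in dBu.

-10.92 dBu

Stage 1: overshoot 20 dB → 20/20 = 1 dB → -2.8 dBu; +3 dB make-up → 0.2 dBu.
Stage 2: overshoot 13.9 dB → 13.9/5 = 2.78 dB → -10.92 dBu.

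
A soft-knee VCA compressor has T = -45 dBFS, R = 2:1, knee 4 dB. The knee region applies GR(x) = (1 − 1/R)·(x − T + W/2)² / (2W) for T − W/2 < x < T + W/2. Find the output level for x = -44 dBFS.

-44.5625 dBFS

x − T + W/2 = -44 − (-45) + 2 = 3.
GR = (1 − 1/2) × 3² / 8 = 0.5 × 9 / 8 = 0.5625 dB.
Output = -44 − 0.5625 = -44.5625 dBFS.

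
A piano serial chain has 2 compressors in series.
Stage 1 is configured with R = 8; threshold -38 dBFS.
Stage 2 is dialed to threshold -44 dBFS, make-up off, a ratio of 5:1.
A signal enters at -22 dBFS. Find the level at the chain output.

Stage 1: -22 dBFS is 16 dB over -38 dBFS; at 8:1 that becomes 2 dB over, giving -36 dBFS.
Stage 2: 8 dB above -44 dBFS, reduced 5:1 to 1.6 dB above → -42.4 dBFS.

-42.4 dBFS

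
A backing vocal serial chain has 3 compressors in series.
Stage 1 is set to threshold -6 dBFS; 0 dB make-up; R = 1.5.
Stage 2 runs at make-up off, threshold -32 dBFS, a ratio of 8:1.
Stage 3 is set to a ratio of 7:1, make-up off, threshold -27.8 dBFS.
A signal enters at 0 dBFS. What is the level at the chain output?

-28.25 dBFS

Stage 1: 6 dB above -6 dBFS, reduced 1.5:1 to 4 dB above → -2 dBFS.
Stage 2: 30 dB above -32 dBFS, reduced 8:1 to 3.75 dB above → -28.25 dBFS.
Stage 3: -28.25 dBFS is at or below the -27.8 dBFS threshold — no compression; output -28.25 dBFS.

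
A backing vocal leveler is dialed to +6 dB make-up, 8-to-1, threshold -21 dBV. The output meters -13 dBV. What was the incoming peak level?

-5 dBV

Remove make-up: -13 − 6 = -19 dBV.
The compressed level sits -19 − (-21) = 2 dB over threshold.
Undo the ratio: input overshoot = 2 × 8 = 16 dB, giving input = -5 dBV.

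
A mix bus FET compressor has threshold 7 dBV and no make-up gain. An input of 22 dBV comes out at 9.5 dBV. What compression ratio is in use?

Input overshoot = 22 − 7 = 15 dB; output overshoot = 9.5 − 7 = 2.5 dB.
Ratio = 15 / 2.5 = 6.

6:1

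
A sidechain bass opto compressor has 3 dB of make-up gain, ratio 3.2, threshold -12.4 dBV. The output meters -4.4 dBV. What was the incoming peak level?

Remove make-up: -4.4 − 3 = -7.4 dBV.
Post-compression overshoot = -7.4 − (-12.4) = 5 dB.
Undo the ratio: input overshoot = 5 × 3.2 = 16 dB, giving input = 3.6 dBV.

3.6 dBV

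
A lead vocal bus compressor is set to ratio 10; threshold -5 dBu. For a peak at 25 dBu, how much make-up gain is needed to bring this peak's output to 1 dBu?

3 dB

Overshoot 30 dB → 30/10 = 3 dB after compression, so the compressed level is -5 + 3 = -2 dBu.
Make-up = target − compressed = 1 − (-2) = 3 dB.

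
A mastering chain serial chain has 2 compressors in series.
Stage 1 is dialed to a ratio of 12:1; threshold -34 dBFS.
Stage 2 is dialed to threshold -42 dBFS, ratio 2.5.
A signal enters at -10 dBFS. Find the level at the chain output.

-38 dBFS

Stage 1: -10 dBFS is 24 dB over -34 dBFS; at 12:1 that becomes 2 dB over, giving -32 dBFS.
Stage 2: 10 dB above -42 dBFS, reduced 2.5:1 to 4 dB above → -38 dBFS.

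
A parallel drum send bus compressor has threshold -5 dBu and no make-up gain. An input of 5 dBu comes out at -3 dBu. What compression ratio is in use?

5:1

Input overshoot = 5 − (-5) = 10 dB; output overshoot = -3 − (-5) = 2 dB.
Ratio = 10 / 2 = 5.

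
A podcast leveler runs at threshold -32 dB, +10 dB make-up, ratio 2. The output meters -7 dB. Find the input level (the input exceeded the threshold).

Before make-up, the level was -7 − 10 = -17 dB.
Post-compression overshoot = -17 − (-32) = 15 dB.
Before 2:1 compression the overshoot was 15 × 2 = 30 dB, so input = -32 + 30 = -2 dB.

-2 dB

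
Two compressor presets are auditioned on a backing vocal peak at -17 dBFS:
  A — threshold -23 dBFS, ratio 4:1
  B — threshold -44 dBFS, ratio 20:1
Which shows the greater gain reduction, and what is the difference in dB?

A: overshoot 6 dB → output overshoot 1.5 dB → GR 4.5 dB.
B: overshoot 27 dB → output overshoot 1.35 dB → GR 25.65 dB.
B applies 21.15 dB more gain reduction.

B, by 21.15 dB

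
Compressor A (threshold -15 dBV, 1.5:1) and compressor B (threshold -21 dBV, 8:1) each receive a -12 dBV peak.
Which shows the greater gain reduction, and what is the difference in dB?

A: overshoot 3 dB → output overshoot 2 dB → GR 1 dB.
B: overshoot 9 dB → output overshoot 1.125 dB → GR 7.875 dB.
Difference: 6.875 dB in favour of B.

B, by 6.875 dB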